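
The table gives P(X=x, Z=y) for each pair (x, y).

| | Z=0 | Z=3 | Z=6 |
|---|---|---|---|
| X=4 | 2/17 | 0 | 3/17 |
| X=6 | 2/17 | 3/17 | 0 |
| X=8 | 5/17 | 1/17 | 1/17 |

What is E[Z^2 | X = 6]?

P(X = 6) = 5/17.
Σ Z^2·P over the event = 0·(2/17) + 9·(3/17) = 27/17.
E[Z^2 | X = 6] = (27/17) / (5/17) = 27/5.

27/5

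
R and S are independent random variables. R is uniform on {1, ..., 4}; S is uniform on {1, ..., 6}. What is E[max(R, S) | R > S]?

P(R > S) = 1/4.
Summing max(R,S)·P(x,y) over outcomes with R > S gives 5/6.
E[max(R, S) | R > S] = (5/6) / (1/4) = 10/3.

10/3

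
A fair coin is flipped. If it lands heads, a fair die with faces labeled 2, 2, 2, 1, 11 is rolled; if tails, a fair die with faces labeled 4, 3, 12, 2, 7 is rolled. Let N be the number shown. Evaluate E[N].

23/5

E[N | heads] = (2+2+2+1+11)/5 = 18/5.
E[N | tails] = (4+3+12+2+7)/5 = 28/5.
By the law of total expectation,
E[N] = (1/2)·(18/5) + (1/2)·(28/5) = 23/5.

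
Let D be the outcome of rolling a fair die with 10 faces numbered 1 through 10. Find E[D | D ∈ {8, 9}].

17/2

P(D ∈ {8, 9}) = 1/5.
Σ over the event: 8·1/10 + 9·1/10 = 17/10.
E[D | D ∈ {8, 9}] = (17/10) / (1/5) = 17/2.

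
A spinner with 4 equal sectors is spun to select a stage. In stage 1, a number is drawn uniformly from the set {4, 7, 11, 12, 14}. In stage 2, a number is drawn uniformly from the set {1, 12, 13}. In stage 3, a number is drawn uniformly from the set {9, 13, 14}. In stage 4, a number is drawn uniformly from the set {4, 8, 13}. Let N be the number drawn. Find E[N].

E[N | stage 1] = (4+7+11+12+14)/5 = 48/5.
E[N | stage 2] = (1+12+13)/3 = 26/3.
E[N | stage 3] = (9+13+14)/3 = 12.
E[N | stage 4] = (4+8+13)/3 = 25/3.
E[N] = (1/4)·(48/5) + (1/4)·(26/3) + (1/4)·(12) + (1/4)·(25/3) = 193/20.

193/20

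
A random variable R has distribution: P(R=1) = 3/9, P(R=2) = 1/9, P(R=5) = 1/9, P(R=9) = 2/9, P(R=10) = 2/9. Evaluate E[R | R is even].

P(R is even) = 1/3.
Σ over the event: 2·1/9 + 10·2/9 = 22/9.
E[R | R is even] = (22/9) / (1/3) = 22/3.

22/3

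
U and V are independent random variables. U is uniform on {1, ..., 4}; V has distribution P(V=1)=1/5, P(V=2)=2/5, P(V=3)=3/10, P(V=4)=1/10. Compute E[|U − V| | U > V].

27/17

P(U > V) = 17/40.
Summing |U−V|·P(x,y) over outcomes with U > V gives 27/40.
E[|U − V| | U > V] = (27/40) / (17/40) = 27/17.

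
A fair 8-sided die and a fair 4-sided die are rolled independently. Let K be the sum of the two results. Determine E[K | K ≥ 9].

10

P(K ≥ 9) = 5/16.
Σ over the event: 9·1/8 + 10·3/32 + 11·1/16 + 12·1/32 = 25/8.
E[K | K ≥ 9] = (25/8) / (5/16) = 10.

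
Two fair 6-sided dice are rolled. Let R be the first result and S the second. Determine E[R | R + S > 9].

Outcomes with R + S > 9: (4,6), (5,5), (5,6), (6,4), (6,5), (6,6), each with probability 1/36.
E[R | R + S > 9] = (4 + 5 + 5 + 6 + 6 + 6) / 6 = 16/3.

16/3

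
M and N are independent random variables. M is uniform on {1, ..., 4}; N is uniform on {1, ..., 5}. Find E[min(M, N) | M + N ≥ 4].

P(M + N ≥ 4) = 17/20.
Summing min(M,N)·P(x,y) over outcomes with M + N ≥ 4 gives 37/20.
E[min(M, N) | M + N ≥ 4] = (37/20) / (17/20) = 37/17.

37/17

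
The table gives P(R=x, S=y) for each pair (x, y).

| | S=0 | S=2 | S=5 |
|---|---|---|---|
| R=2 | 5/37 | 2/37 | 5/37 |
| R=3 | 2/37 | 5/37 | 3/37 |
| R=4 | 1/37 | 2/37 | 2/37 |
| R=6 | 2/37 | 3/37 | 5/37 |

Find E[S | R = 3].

P(R = 3) = 10/37.
Σ S·P over the event = 0·(2/37) + 2·(5/37) + 5·(3/37) = 25/37.
E[S | R = 3] = (25/37) / (10/37) = 5/2.

5/2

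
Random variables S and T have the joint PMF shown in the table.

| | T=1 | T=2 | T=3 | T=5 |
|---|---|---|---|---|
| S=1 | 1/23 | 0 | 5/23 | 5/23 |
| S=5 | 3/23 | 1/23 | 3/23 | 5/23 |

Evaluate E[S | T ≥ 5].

P(T ≥ 5) = 10/23.
Σ S·P over the event = 1·(5/23) + 5·(5/23) = 30/23.
E[S | T ≥ 5] = (30/23) / (10/23) = 3.

3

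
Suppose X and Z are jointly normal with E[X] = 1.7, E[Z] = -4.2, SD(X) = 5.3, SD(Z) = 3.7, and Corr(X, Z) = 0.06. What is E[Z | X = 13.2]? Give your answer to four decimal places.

-3.7183

E[Z | X=x] = μ_Z + ρ(σ_Z/σ_X)(x − μ_X) for jointly normal variables.
E[Z | X=13.2] = -4.2 + (0.06)·(3.7/5.3)·(13.2 − (1.7)) = -4.2 + (0.041887)·(11.5) = -3.7183.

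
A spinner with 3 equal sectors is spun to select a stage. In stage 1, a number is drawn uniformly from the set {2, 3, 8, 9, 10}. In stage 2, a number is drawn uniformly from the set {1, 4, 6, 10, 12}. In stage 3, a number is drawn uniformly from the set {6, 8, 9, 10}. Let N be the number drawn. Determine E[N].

85/12

E[N | stage 1] = (2+3+8+9+10)/5 = 32/5.
E[N | stage 2] = (1+4+6+10+12)/5 = 33/5.
E[N | stage 3] = (6+8+9+10)/4 = 33/4.
E[N] = (1/3)·(32/5) + (1/3)·(33/5) + (1/3)·(33/4) = 85/12.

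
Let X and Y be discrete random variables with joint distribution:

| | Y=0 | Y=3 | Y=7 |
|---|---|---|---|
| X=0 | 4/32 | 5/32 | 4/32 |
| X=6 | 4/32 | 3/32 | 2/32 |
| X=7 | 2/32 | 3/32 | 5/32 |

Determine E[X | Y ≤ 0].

P(Y ≤ 0) = 5/16.
Σ X·P over the event = 0·(4/32) + 6·(4/32) + 7·(2/32) = 19/16.
E[X | Y ≤ 0] = (19/16) / (5/16) = 19/5.

19/5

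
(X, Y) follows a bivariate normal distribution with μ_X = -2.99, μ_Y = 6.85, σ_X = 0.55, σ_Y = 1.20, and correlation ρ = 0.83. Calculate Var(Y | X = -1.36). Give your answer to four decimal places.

For a bivariate normal, Var(Y | X=x) = σ_Y²(1 − ρ²).
Var(Y | X=-1.36) = (1.20)²·(1 − (0.83)²) = 1.44·0.3111 = 0.4480.

0.4480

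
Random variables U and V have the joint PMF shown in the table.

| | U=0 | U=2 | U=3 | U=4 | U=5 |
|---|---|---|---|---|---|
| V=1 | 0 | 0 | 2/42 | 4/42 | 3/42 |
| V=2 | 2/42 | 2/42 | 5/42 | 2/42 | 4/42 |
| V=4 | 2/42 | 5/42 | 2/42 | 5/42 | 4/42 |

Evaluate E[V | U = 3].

P(U = 3) = 3/14.
Summing V·P(U=x,V=y) over the conditioning event gives 10/21.
E[V | U = 3] = (10/21) / (3/14) = 20/9.

20/9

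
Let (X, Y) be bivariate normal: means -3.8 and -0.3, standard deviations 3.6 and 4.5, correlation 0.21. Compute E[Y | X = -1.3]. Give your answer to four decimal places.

0.3563

The regression of Y on X has slope ρ·σ_Y/σ_X and passes through (μ_X, μ_Y).
E[Y | X=-1.3] = -0.3 + (0.21)·(4.5/3.6)·(-1.3 − (-3.8)) = -0.3 + (0.2625)·(2.5) = 0.3563.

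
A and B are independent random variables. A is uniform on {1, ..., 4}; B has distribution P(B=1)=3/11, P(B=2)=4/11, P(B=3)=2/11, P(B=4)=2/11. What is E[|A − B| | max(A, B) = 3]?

P(max(A, B) = 3) = 13/44.
Summing |A−B|·P(x,y) over outcomes with max(A, B) = 3 gives 4/11.
E[|A − B| | max(A, B) = 3] = (4/11) / (13/44) = 16/13.

16/13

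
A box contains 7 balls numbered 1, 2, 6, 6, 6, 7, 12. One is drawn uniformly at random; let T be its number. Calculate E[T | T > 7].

P(T > 7) = 1/7.
Σ over the event: 12·1/7 = 12/7.
E[T | T > 7] = (12/7) / (1/7) = 12.

12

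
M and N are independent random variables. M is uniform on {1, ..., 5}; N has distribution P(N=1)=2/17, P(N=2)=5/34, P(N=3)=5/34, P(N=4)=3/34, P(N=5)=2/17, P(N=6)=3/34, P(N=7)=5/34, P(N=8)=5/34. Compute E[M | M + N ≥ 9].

232/65

P(M + N ≥ 9) = 13/34.
Summing M·P(x,y) over outcomes with M + N ≥ 9 gives 116/85.
E[M | M + N ≥ 9] = (116/85) / (13/34) = 232/65.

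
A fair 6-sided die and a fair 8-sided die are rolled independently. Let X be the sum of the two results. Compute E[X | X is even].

P(X is even) = 1/2.
Σ over the event: 2·1/48 + 4·1/16 + 6·5/48 + 8·1/8 + 10·5/48 + 12·1/16 + 14·1/48 = 4.
E[X | X is even] = (4) / (1/2) = 8.

8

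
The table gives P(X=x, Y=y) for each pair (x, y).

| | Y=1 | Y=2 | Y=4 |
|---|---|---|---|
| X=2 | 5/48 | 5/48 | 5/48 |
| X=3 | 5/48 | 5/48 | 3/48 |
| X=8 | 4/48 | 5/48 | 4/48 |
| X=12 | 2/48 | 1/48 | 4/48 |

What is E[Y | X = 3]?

P(X = 3) = 13/48.
Σ Y·P over the event = 1·(5/48) + 2·(5/48) + 4·(3/48) = 9/16.
E[Y | X = 3] = (9/16) / (13/48) = 27/13.

27/13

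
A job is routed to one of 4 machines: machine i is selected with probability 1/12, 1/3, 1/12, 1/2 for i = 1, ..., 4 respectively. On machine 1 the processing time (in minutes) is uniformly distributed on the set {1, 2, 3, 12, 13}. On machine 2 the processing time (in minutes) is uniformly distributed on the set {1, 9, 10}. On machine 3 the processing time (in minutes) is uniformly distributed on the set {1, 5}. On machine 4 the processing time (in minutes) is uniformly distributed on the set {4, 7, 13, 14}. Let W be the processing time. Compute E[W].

E[W | machine 1] = (1+2+3+12+13)/5 = 31/5.
E[W | machine 2] = (1+9+10)/3 = 20/3.
E[W | machine 3] = (1+5)/2 = 3.
E[W | machine 4] = (4+7+13+14)/4 = 19/2.
E[W] = (1/12)·(31/5) + (1/3)·(20/3) + (1/12)·(3) + (1/2)·(19/2) = 1393/180.

1393/180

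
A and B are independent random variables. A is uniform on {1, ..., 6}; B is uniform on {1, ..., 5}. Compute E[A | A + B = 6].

Outcomes with A + B = 6: (1,5), (2,4), (3,3), (4,2), (5,1), each with probability 1/30.
E[A | A + B = 6] = (1 + 2 + 3 + 4 + 5) / 5 = 3.

3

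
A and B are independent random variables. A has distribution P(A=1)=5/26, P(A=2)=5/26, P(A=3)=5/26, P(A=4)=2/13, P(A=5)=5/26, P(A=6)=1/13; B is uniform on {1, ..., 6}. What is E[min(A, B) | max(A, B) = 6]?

P(max(A, B) = 6) = 3/13.
Summing min(A,B)·P(x,y) over outcomes with max(A, B) = 6 gives 113/156.
E[min(A, B) | max(A, B) = 6] = (113/156) / (3/13) = 113/36.

113/36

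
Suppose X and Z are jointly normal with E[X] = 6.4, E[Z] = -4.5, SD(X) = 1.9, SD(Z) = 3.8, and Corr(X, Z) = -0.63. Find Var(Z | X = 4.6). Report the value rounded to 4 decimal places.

Var(Z | X=x) = (1 − ρ²)·σ_Z².
Var(Z | X=4.6) = (3.8)²·(1 − (-0.63)²) = 14.44·0.6031 = 8.7088.

8.7088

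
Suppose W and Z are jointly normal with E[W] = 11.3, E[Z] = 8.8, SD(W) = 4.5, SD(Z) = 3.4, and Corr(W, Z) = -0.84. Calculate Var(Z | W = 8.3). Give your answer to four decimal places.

3.4033

The conditional variance in a bivariate normal is σ_Z²(1 − ρ²), independent of x.
Var(Z | W=8.3) = (3.4)²·(1 − (-0.84)²) = 11.56·0.2944 = 3.4033.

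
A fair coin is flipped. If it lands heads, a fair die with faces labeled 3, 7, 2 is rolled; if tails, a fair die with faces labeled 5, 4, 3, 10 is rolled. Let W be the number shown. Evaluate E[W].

E[W | heads] = (3+7+2)/3 = 4.
E[W | tails] = (5+4+3+10)/4 = 11/2.
E[W] = (1/2)·(4) + (1/2)·(11/2) = 19/4.

19/4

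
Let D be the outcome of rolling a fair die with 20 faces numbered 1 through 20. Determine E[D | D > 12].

33/2

Given D > 12, D is equally likely to be any of {13, 14, 15, 16, 17, 18, 19, 20}.
E[D | D > 12] = (13 + 14 + 15 + 16 + 17 + 18 + 19 + 20) / 8 = 33/2.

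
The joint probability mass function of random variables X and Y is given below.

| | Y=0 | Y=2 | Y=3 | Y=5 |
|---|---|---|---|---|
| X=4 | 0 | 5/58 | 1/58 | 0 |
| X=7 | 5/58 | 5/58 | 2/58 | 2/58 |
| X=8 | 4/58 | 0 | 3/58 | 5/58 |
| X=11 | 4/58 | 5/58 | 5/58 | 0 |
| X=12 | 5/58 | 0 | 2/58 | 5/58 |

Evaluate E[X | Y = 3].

P(Y = 3) = 13/58.
Σ X·P over the event = 4·(1/58) + 7·(2/58) + 8·(3/58) + 11·(5/58) + 12·(2/58) = 121/58.
E[X | Y = 3] = (121/58) / (13/58) = 121/13.

121/13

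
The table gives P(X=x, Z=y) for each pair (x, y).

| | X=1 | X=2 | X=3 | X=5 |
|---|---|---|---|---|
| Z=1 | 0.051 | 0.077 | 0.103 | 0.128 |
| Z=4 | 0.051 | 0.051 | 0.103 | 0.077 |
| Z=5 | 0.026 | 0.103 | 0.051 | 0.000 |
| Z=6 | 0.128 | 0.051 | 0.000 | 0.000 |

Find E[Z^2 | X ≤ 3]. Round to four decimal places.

P(X ≤ 3) = 0.795.
Summing Z^2·P(X=x,Z=y) over the conditioning event gives 14.455.
E[Z^2 | X ≤ 3] = (14.455) / (0.795) = 18.1824.

18.1824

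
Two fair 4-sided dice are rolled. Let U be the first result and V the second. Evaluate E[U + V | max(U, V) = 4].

44/7

Outcomes with max(U, V) = 4: (1,4), (2,4), (3,4), (4,1), (4,2), (4,3), (4,4), each with probability 1/16.
E[U + V | max(U, V) = 4] = (5 + 6 + 7 + 5 + 6 + 7 + 8) / 7 = 44/7.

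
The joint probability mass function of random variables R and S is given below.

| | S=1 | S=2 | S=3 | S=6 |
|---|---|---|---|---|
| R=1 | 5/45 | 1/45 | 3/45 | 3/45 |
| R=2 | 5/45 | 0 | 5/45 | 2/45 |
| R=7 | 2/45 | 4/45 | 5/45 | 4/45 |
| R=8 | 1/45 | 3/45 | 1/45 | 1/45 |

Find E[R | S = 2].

P(S = 2) = 8/45.
Summing R·P(R=x,S=y) over the conditioning event gives 53/45.
E[R | S = 2] = (53/45) / (8/45) = 53/8.

53/8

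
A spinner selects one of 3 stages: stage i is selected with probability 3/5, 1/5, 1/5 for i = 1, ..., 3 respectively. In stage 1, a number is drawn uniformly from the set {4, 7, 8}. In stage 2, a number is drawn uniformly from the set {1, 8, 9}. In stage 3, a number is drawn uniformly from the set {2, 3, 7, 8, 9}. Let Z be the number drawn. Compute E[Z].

154/25

E[Z | stage 1] = (4+7+8)/3 = 19/3.
E[Z | stage 2] = (1+8+9)/3 = 6.
E[Z | stage 3] = (2+3+7+8+9)/5 = 29/5.
By the law of total expectation,
E[Z] = (3/5)·(19/3) + (1/5)·(6) + (1/5)·(29/5) = 154/25.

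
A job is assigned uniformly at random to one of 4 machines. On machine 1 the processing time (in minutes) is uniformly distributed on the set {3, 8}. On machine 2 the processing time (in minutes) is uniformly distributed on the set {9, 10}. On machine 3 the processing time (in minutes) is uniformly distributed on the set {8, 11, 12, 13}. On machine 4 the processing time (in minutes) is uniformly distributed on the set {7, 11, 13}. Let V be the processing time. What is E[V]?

E[V | machine 1] = (3+8)/2 = 11/2.
E[V | machine 2] = (9+10)/2 = 19/2.
E[V | machine 3] = (8+11+12+13)/4 = 11.
E[V | machine 4] = (7+11+13)/3 = 31/3.
By the law of total expectation,
E[V] = (1/4)·(11/2) + (1/4)·(19/2) + (1/4)·(11) + (1/4)·(31/3) = 109/12.

109/12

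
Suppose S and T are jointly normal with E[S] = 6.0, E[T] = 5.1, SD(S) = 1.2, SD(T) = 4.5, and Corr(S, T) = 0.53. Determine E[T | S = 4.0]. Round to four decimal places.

For a bivariate normal, E[T | S=x] = μ_T + ρ·(σ_T/σ_S)·(x − μ_S).
E[T | S=4.0] = 5.1 + (0.53)·(4.5/1.2)·(4.0 − (6.0)) = 5.1 + (1.9875)·(-2) = 1.1250.

1.1250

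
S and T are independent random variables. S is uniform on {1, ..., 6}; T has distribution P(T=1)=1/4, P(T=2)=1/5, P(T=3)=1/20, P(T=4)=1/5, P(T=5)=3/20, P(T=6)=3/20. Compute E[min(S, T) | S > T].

113/55

P(S > T) = 11/24.
Summing min(S,T)·P(x,y) over outcomes with S > T gives 113/120.
E[min(S, T) | S > T] = (113/120) / (11/24) = 113/55.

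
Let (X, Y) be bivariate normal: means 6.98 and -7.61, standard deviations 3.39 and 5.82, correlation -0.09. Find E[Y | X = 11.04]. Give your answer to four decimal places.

-8.2373

For a bivariate normal, E[Y | X=x] = μ_Y + ρ·(σ_Y/σ_X)·(x − μ_X).
E[Y | X=11.04] = -7.61 + (-0.09)·(5.82/3.39)·(11.04 − (6.98)) = -7.61 + (-0.15451)·(4.06) = -8.2373.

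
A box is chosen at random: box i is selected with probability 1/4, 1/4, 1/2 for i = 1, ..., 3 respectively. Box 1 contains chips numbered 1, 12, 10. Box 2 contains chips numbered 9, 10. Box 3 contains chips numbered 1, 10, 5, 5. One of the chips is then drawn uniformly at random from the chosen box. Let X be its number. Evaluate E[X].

83/12

E[X | box 1] = (1+12+10)/3 = 23/3.
E[X | box 2] = (9+10)/2 = 19/2.
E[X | box 3] = (1+10+5+5)/4 = 21/4.
By the law of total expectation,
E[X] = (1/4)·(23/3) + (1/4)·(19/2) + (1/2)·(21/4) = 83/12.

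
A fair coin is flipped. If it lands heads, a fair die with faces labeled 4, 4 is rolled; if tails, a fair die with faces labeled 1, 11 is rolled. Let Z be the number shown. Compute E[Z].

E[Z | heads] = (4+4)/2 = 4.
E[Z | tails] = (1+11)/2 = 6.
E[Z] = (1/2)·(4) + (1/2)·(6) = 5.

5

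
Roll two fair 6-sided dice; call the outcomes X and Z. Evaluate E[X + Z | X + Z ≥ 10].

P(X + Z ≥ 10) = 1/6.
Summing (X+Z)·P(x,y) over outcomes with X + Z ≥ 10 gives 16/9.
E[X + Z | X + Z ≥ 10] = (16/9) / (1/6) = 32/3.

32/3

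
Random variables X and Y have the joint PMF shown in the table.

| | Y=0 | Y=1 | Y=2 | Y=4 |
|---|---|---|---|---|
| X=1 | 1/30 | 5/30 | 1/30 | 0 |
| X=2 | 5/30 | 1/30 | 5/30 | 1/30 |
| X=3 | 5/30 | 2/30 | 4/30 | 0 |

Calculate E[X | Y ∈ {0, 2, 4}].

51/22

P(Y ∈ {0, 2, 4}) = 11/15.
Summing X·P(X=x,Y=y) over the conditioning event gives 17/10.
E[X | Y ∈ {0, 2, 4}] = (17/10) / (11/15) = 51/22.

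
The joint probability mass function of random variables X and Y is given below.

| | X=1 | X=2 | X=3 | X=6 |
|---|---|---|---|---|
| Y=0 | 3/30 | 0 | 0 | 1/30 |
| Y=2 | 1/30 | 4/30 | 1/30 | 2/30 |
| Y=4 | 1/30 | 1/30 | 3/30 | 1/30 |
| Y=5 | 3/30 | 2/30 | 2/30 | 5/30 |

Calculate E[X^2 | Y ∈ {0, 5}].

31/2

P(Y ∈ {0, 5}) = 8/15.
Σ X^2·P over the event = 1·(3/30) + 1·(3/30) + 4·(2/30) + 9·(2/30) + 36·(1/30) + 36·(5/30) = 124/15.
E[X^2 | Y ∈ {0, 5}] = (124/15) / (8/15) = 31/2.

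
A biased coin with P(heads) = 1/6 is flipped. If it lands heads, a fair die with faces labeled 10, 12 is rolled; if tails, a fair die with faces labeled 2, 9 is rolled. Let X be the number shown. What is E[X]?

77/12

E[X | heads] = (10+12)/2 = 11.
E[X | tails] = (2+9)/2 = 11/2.
E[X] = (1/6)·(11) + (5/6)·(11/2) = 77/12.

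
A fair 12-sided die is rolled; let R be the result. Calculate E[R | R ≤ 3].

2

Given R ≤ 3, R is equally likely to be any of {1, 2, 3}.
E[R | R ≤ 3] = (1 + 2 + 3) / 3 = 2.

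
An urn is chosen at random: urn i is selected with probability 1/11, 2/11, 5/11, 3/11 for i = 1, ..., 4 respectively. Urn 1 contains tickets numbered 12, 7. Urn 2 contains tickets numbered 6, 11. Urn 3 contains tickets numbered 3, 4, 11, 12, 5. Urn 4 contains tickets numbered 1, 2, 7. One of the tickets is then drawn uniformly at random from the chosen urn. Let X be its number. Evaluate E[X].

E[X | urn 1] = (12+7)/2 = 19/2.
E[X | urn 2] = (6+11)/2 = 17/2.
E[X | urn 3] = (3+4+11+12+5)/5 = 7.
E[X | urn 4] = (1+2+7)/3 = 10/3.
E[X] = (1/11)·(19/2) + (2/11)·(17/2) + (5/11)·(7) + (3/11)·(10/3) = 13/2.

13/2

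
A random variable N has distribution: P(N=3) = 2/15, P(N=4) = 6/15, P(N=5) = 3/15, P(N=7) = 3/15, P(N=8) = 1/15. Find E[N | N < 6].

45/11

P(N < 6) = 11/15.
Σ over the event: 3·2/15 + 4·2/5 + 5·1/5 = 3.
E[N | N < 6] = (3) / (11/15) = 45/11.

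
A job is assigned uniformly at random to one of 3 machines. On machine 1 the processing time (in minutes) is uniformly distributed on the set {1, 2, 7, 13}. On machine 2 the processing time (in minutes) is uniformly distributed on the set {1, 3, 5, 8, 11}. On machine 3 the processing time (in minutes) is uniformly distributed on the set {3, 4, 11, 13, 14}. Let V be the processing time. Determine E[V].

407/60

E[V | machine 1] = (1+2+7+13)/4 = 23/4.
E[V | machine 2] = (1+3+5+8+11)/5 = 28/5.
E[V | machine 3] = (3+4+11+13+14)/5 = 9.
By the law of total expectation,
E[V] = (1/3)·(23/4) + (1/3)·(28/5) + (1/3)·(9) = 407/60.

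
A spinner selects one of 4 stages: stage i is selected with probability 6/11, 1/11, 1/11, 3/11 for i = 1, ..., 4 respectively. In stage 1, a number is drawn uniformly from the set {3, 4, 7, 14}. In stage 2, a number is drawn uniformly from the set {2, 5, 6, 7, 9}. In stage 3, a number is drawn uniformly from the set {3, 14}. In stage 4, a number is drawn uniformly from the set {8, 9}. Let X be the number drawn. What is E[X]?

409/55

E[X | stage 1] = (3+4+7+14)/4 = 7.
E[X | stage 2] = (2+5+6+7+9)/5 = 29/5.
E[X | stage 3] = (3+14)/2 = 17/2.
E[X | stage 4] = (8+9)/2 = 17/2.
E[X] = (6/11)·(7) + (1/11)·(29/5) + (1/11)·(17/2) + (3/11)·(17/2) = 409/55.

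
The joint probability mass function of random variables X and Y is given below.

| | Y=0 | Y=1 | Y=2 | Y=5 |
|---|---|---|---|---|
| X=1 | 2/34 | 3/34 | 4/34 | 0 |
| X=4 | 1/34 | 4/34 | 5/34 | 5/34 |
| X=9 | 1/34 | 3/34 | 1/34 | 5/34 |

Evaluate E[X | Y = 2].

33/10

P(Y = 2) = 5/17.
Summing X·P(X=x,Y=y) over the conditioning event gives 33/34.
E[X | Y = 2] = (33/34) / (5/17) = 33/10.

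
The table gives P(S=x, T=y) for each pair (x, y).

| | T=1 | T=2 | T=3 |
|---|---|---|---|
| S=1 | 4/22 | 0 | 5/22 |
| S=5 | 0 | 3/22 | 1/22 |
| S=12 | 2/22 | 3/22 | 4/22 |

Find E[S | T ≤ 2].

P(T ≤ 2) = 6/11.
Summing S·P(S=x,T=y) over the conditioning event gives 79/22.
E[S | T ≤ 2] = (79/22) / (6/11) = 79/12.

79/12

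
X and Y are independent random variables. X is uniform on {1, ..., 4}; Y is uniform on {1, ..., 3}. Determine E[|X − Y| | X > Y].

Outcomes with X > Y: (2,1), (3,1), (3,2), (4,1), (4,2), (4,3), each with probability 1/12.
E[|X − Y| | X > Y] = (1 + 2 + 1 + 3 + 2 + 1) / 6 = 5/3.

5/3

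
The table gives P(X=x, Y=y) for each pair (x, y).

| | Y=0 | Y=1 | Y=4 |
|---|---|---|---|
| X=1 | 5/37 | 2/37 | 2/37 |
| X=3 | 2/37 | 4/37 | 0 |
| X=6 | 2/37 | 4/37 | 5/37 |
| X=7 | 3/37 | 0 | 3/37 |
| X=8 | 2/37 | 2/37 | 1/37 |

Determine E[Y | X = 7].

2

P(X = 7) = 6/37.
Summing Y·P(X=x,Y=y) over the conditioning event gives 12/37.
E[Y | X = 7] = (12/37) / (6/37) = 2.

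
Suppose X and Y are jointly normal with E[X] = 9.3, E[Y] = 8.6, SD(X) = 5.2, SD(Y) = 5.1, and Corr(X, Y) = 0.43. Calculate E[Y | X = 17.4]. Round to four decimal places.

12.0160

The regression of Y on X has slope ρ·σ_Y/σ_X and passes through (μ_X, μ_Y).
E[Y | X=17.4] = 8.6 + (0.43)·(5.1/5.2)·(17.4 − (9.3)) = 8.6 + (0.42173)·(8.1) = 12.0160.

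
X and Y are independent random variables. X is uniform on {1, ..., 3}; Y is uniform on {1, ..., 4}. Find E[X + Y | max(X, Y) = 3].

24/5

P(max(X, Y) = 3) = 5/12.
Summing (X+Y)·P(x,y) over outcomes with max(X, Y) = 3 gives 2.
E[X + Y | max(X, Y) = 3] = (2) / (5/12) = 24/5.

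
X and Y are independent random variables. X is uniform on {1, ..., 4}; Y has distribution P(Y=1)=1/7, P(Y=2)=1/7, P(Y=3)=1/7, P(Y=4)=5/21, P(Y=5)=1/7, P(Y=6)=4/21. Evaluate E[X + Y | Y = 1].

P(Y = 1) = 1/7.
Summing (X+Y)·P(x,y) over outcomes with Y = 1 gives 1/2.
E[X + Y | Y = 1] = (1/2) / (1/7) = 7/2.

7/2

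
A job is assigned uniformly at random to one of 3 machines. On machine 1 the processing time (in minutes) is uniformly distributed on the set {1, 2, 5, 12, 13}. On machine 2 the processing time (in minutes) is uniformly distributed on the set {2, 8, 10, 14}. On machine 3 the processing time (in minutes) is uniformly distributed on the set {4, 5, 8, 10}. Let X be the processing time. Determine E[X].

437/60

E[X | machine 1] = (1+2+5+12+13)/5 = 33/5.
E[X | machine 2] = (2+8+10+14)/4 = 17/2.
E[X | machine 3] = (4+5+8+10)/4 = 27/4.
By the law of total expectation,
E[X] = (1/3)·(33/5) + (1/3)·(17/2) + (1/3)·(27/4) = 437/60.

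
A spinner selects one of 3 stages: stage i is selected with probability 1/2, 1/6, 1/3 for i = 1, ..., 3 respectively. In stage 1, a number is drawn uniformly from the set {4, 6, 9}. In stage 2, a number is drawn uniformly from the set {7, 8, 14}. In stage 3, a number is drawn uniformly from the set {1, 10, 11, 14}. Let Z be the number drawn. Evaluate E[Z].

70/9

E[Z | stage 1] = (4+6+9)/3 = 19/3.
E[Z | stage 2] = (7+8+14)/3 = 29/3.
E[Z | stage 3] = (1+10+11+14)/4 = 9.
E[Z] = (1/2)·(19/3) + (1/6)·(29/3) + (1/3)·(9) = 70/9.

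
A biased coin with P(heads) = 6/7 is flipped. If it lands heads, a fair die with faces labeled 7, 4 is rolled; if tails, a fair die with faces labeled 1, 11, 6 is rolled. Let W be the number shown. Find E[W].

39/7

E[W | heads] = (7+4)/2 = 11/2.
E[W | tails] = (1+11+6)/3 = 6.
E[W] = (6/7)·(11/2) + (1/7)·(6) = 39/7.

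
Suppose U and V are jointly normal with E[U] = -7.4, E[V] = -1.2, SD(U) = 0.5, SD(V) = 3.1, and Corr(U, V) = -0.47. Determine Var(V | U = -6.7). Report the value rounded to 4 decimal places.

7.4872

For a bivariate normal, Var(V | U=x) = σ_V²(1 − ρ²).
Var(V | U=-6.7) = (3.1)²·(1 − (-0.47)²) = 9.61·0.7791 = 7.4872.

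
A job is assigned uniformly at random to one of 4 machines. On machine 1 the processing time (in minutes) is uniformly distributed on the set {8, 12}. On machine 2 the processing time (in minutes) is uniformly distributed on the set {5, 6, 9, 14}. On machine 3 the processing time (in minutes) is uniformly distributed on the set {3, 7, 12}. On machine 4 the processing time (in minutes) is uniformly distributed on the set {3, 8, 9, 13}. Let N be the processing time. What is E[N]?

E[N | machine 1] = (8+12)/2 = 10.
E[N | machine 2] = (5+6+9+14)/4 = 17/2.
E[N | machine 3] = (3+7+12)/3 = 22/3.
E[N | machine 4] = (3+8+9+13)/4 = 33/4.
E[N] = (1/4)·(10) + (1/4)·(17/2) + (1/4)·(22/3) + (1/4)·(33/4) = 409/48.

409/48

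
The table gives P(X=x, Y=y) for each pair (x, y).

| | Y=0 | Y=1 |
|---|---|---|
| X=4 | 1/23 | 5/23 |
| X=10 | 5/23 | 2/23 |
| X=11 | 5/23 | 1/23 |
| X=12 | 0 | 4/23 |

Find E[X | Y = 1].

33/4

P(Y = 1) = 12/23.
Σ X·P over the event = 4·(5/23) + 10·(2/23) + 11·(1/23) + 12·(4/23) = 99/23.
E[X | Y = 1] = (99/23) / (12/23) = 33/4.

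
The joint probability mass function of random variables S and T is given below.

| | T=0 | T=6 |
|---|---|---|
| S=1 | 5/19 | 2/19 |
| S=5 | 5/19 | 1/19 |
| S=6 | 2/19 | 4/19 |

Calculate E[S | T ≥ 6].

31/7

P(T ≥ 6) = 7/19.
Σ S·P over the event = 1·(2/19) + 5·(1/19) + 6·(4/19) = 31/19.
E[S | T ≥ 6] = (31/19) / (7/19) = 31/7.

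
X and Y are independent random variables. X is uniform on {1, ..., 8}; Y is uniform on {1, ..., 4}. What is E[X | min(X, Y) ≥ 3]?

P(min(X, Y) ≥ 3) = 3/8.
Summing X·P(x,y) over outcomes with min(X, Y) ≥ 3 gives 33/16.
E[X | min(X, Y) ≥ 3] = (33/16) / (3/8) = 11/2.

11/2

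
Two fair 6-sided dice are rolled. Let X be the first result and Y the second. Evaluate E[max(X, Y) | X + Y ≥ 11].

Outcomes with X + Y ≥ 11: (5,6), (6,5), (6,6), each with probability 1/36.
E[max(X, Y) | X + Y ≥ 11] = (6 + 6 + 6) / 3 = 6.

6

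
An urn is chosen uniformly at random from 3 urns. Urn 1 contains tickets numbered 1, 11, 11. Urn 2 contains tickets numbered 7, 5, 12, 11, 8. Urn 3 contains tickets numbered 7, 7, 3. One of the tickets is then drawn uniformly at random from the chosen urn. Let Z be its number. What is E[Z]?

329/45

E[Z | urn 1] = (1+11+11)/3 = 23/3.
E[Z | urn 2] = (7+5+12+11+8)/5 = 43/5.
E[Z | urn 3] = (7+7+3)/3 = 17/3.
E[Z] = (1/3)·(23/3) + (1/3)·(43/5) + (1/3)·(17/3) = 329/45.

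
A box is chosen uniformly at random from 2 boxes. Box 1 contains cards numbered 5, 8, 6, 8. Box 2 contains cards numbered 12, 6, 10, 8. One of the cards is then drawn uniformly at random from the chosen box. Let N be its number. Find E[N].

E[N | box 1] = (5+8+6+8)/4 = 27/4.
E[N | box 2] = (12+6+10+8)/4 = 9.
By the law of total expectation,
E[N] = (1/2)·(27/4) + (1/2)·(9) = 63/8.

63/8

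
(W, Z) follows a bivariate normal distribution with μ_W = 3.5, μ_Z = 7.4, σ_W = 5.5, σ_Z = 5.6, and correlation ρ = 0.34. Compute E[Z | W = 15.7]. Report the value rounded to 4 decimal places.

For a bivariate normal, E[Z | W=x] = μ_Z + ρ·(σ_Z/σ_W)·(x − μ_W).
E[Z | W=15.7] = 7.4 + (0.34)·(5.6/5.5)·(15.7 − (3.5)) = 7.4 + (0.34618)·(12.2) = 11.6234.

11.6234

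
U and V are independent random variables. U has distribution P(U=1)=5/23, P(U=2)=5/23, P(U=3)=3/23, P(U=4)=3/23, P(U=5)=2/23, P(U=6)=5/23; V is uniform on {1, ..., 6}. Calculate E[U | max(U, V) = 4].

72/25

P(max(U, V) = 4) = 25/138.
Summing U·P(x,y) over outcomes with max(U, V) = 4 gives 12/23.
E[U | max(U, V) = 4] = (12/23) / (25/138) = 72/25.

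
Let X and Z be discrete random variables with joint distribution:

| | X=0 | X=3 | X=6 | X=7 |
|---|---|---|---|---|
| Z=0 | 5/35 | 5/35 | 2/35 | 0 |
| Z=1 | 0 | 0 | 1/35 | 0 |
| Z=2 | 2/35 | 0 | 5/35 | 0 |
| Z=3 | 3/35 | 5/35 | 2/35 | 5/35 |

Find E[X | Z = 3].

62/15

P(Z = 3) = 3/7.
Σ X·P over the event = 0·(3/35) + 3·(5/35) + 6·(2/35) + 7·(5/35) = 62/35.
E[X | Z = 3] = (62/35) / (3/7) = 62/15.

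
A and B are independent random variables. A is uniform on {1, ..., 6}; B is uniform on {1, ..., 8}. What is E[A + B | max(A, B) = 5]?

Outcomes with max(A, B) = 5: (1,5), (2,5), (3,5), (4,5), (5,1), (5,2), (5,3), (5,4), (5,5), each with probability 1/48.
E[A + B | max(A, B) = 5] = (6 + 7 + 8 + 9 + 6 + 7 + 8 + 9 + 10) / 9 = 70/9.

70/9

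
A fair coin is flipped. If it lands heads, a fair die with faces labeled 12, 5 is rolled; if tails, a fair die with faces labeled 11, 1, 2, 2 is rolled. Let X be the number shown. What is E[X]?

25/4

E[X | heads] = (12+5)/2 = 17/2.
E[X | tails] = (11+1+2+2)/4 = 4.
E[X] = (1/2)·(17/2) + (1/2)·(4) = 25/4.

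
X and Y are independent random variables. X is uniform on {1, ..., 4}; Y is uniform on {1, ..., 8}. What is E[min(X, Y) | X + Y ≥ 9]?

Outcomes with X + Y ≥ 9: (1,8), (2,7), (2,8), (3,6), (3,7), (3,8), (4,5), (4,6), (4,7), (4,8), each with probability 1/32.
E[min(X, Y) | X + Y ≥ 9] = (1 + 2 + 2 + 3 + 3 + 3 + 4 + 4 + 4 + 4) / 10 = 3.

3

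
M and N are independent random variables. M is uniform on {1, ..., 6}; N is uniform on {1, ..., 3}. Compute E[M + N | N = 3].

13/2

Outcomes with N = 3: (1,3), (2,3), (3,3), (4,3), (5,3), (6,3), each with probability 1/18.
E[M + N | N = 3] = (4 + 5 + 6 + 7 + 8 + 9) / 6 = 13/2.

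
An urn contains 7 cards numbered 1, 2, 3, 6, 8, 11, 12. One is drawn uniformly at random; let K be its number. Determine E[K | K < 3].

3/2

P(K < 3) = 2/7.
Σ over the event: 1·1/7 + 2·1/7 = 3/7.
E[K | K < 3] = (3/7) / (2/7) = 3/2.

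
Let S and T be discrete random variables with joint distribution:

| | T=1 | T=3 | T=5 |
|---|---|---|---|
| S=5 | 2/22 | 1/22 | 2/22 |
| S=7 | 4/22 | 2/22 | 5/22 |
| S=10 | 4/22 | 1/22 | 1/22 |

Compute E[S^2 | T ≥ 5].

P(T ≥ 5) = 4/11.
Σ S^2·P over the event = 25·(2/22) + 49·(5/22) + 100·(1/22) = 395/22.
E[S^2 | T ≥ 5] = (395/22) / (4/11) = 395/8.

395/8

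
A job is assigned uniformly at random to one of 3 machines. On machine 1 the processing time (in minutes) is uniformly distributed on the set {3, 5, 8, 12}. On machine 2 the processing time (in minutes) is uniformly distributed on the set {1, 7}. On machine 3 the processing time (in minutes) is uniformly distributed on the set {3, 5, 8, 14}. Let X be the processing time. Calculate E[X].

37/6

E[X | machine 1] = (3+5+8+12)/4 = 7.
E[X | machine 2] = (1+7)/2 = 4.
E[X | machine 3] = (3+5+8+14)/4 = 15/2.
By the law of total expectation,
E[X] = (1/3)·(7) + (1/3)·(4) + (1/3)·(15/2) = 37/6.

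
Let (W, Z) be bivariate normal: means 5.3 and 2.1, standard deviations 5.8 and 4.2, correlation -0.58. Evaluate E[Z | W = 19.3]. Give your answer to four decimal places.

-3.7800

E[Z | W=x] = μ_Z + ρ(σ_Z/σ_W)(x − μ_W) for jointly normal variables.
E[Z | W=19.3] = 2.1 + (-0.58)·(4.2/5.8)·(19.3 − (5.3)) = 2.1 + (-0.42)·(14) = -3.7800.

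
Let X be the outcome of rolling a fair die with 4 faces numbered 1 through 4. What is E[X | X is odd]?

Given X is odd, X is equally likely to be any of {1, 3}.
E[X | X is odd] = (1 + 3) / 2 = 2.

2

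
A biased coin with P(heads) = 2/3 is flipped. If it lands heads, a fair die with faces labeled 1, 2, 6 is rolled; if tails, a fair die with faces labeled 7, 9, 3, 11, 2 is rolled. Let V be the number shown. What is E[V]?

62/15

E[V | heads] = (1+2+6)/3 = 3.
E[V | tails] = (7+9+3+11+2)/5 = 32/5.
E[V] = (2/3)·(3) + (1/3)·(32/5) = 62/15.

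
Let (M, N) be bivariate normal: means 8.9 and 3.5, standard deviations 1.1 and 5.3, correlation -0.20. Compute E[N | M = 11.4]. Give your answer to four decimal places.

1.0909

E[N | M=x] = μ_N + ρ(σ_N/σ_M)(x − μ_M) for jointly normal variables.
E[N | M=11.4] = 3.5 + (-0.20)·(5.3/1.1)·(11.4 − (8.9)) = 3.5 + (-0.96364)·(2.5) = 1.0909.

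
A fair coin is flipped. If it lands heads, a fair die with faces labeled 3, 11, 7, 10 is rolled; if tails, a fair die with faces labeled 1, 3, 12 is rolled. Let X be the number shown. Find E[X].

157/24

E[X | heads] = (3+11+7+10)/4 = 31/4.
E[X | tails] = (1+3+12)/3 = 16/3.
E[X] = (1/2)·(31/4) + (1/2)·(16/3) = 157/24.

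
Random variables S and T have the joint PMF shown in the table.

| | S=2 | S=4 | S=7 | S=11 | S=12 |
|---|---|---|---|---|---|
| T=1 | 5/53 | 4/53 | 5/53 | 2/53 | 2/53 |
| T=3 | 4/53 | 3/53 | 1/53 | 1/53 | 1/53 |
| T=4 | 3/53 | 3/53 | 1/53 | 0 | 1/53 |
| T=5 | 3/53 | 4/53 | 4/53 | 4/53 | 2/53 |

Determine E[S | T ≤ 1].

107/18

P(T ≤ 1) = 18/53.
Σ S·P over the event = 2·(5/53) + 4·(4/53) + 7·(5/53) + 11·(2/53) + 12·(2/53) = 107/53.
E[S | T ≤ 1] = (107/53) / (18/53) = 107/18.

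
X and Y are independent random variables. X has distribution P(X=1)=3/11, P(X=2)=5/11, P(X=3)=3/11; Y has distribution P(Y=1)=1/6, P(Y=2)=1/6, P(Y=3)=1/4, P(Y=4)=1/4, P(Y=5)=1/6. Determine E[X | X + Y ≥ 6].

128/55

P(X + Y ≥ 6) = 5/12.
Summing X·P(x,y) over outcomes with X + Y ≥ 6 gives 32/33.
E[X | X + Y ≥ 6] = (32/33) / (5/12) = 128/55.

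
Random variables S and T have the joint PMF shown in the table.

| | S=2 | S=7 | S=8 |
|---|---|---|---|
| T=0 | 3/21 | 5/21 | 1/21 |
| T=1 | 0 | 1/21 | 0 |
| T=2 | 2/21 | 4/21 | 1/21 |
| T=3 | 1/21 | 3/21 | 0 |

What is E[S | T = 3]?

23/4

P(T = 3) = 4/21.
Σ S·P over the event = 2·(1/21) + 7·(3/21) = 23/21.
E[S | T = 3] = (23/21) / (4/21) = 23/4.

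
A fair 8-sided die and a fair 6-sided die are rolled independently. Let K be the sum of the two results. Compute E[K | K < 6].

4

P(K < 6) = 5/24.
Σ over the event: 2·1/48 + 3·1/24 + 4·1/16 + 5·1/12 = 5/6.
E[K | K < 6] = (5/6) / (5/24) = 4.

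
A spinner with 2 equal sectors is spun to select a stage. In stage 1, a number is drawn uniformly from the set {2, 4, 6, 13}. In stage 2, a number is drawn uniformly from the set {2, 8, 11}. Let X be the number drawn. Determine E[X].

E[X | stage 1] = (2+4+6+13)/4 = 25/4.
E[X | stage 2] = (2+8+11)/3 = 7.
By the law of total expectation,
E[X] = (1/2)·(25/4) + (1/2)·(7) = 53/8.

53/8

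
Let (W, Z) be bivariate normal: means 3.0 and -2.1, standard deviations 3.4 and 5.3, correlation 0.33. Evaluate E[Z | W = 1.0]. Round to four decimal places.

For a bivariate normal, E[Z | W=x] = μ_Z + ρ·(σ_Z/σ_W)·(x − μ_W).
E[Z | W=1.0] = -2.1 + (0.33)·(5.3/3.4)·(1.0 − (3.0)) = -2.1 + (0.51441)·(-2) = -3.1288.

-3.1288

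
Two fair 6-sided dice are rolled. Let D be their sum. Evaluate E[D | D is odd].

7

P(D is odd) = 1/2.
Σ over the event: 3·1/18 + 5·1/9 + 7·1/6 + 9·1/9 + 11·1/18 = 7/2.
E[D | D is odd] = (7/2) / (1/2) = 7.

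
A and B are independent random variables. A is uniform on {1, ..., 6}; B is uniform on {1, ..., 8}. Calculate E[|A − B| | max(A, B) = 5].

P(max(A, B) = 5) = 3/16.
Summing |A−B|·P(x,y) over outcomes with max(A, B) = 5 gives 5/12.
E[|A − B| | max(A, B) = 5] = (5/12) / (3/16) = 20/9.

20/9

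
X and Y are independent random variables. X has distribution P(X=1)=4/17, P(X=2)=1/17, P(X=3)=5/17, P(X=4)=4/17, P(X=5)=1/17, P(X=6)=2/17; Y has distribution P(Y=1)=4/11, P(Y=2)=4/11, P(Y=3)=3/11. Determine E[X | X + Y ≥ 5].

474/115

P(X + Y ≥ 5) = 115/187.
Summing X·P(x,y) over outcomes with X + Y ≥ 5 gives 474/187.
E[X | X + Y ≥ 5] = (474/187) / (115/187) = 474/115.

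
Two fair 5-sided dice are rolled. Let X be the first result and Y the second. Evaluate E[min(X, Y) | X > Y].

Outcomes with X > Y: (2,1), (3,1), (3,2), (4,1), (4,2), (4,3), (5,1), (5,2), (5,3), (5,4), each with probability 1/25.
E[min(X, Y) | X > Y] = (1 + 1 + 2 + 1 + 2 + 3 + 1 + 2 + 3 + 4) / 10 = 2.

2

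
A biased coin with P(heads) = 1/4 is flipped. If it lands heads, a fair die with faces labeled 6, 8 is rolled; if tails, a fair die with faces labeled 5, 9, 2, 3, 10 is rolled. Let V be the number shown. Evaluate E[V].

61/10

E[V | heads] = (6+8)/2 = 7.
E[V | tails] = (5+9+2+3+10)/5 = 29/5.
E[V] = (1/4)·(7) + (3/4)·(29/5) = 61/10.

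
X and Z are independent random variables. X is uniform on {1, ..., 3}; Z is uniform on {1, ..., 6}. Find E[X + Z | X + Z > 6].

Outcomes with X + Z > 6: (1,6), (2,5), (2,6), (3,4), (3,5), (3,6), each with probability 1/18.
E[X + Z | X + Z > 6] = (7 + 7 + 8 + 7 + 8 + 9) / 6 = 23/3.

23/3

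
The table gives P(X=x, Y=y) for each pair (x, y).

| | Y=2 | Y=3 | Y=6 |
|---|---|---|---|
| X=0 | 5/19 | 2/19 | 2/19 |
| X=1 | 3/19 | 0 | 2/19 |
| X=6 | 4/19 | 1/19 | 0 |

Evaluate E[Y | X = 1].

18/5

P(X = 1) = 5/19.
Σ Y·P over the event = 2·(3/19) + 6·(2/19) = 18/19.
E[Y | X = 1] = (18/19) / (5/19) = 18/5.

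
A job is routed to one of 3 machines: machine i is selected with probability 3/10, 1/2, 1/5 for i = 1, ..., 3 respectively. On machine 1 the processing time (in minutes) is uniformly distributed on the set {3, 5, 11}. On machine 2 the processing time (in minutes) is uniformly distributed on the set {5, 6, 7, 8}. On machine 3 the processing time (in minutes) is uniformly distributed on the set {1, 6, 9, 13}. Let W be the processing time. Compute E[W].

33/5

E[W | machine 1] = (3+5+11)/3 = 19/3.
E[W | machine 2] = (5+6+7+8)/4 = 13/2.
E[W | machine 3] = (1+6+9+13)/4 = 29/4.
E[W] = (3/10)·(19/3) + (1/2)·(13/2) + (1/5)·(29/4) = 33/5.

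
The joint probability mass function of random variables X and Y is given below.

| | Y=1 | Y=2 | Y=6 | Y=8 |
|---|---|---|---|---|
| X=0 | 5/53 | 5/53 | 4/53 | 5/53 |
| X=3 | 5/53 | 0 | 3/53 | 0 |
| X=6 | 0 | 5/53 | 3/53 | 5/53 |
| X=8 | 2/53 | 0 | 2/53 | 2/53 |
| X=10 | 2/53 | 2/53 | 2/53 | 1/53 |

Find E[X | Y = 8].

P(Y = 8) = 13/53.
Σ X·P over the event = 0·(5/53) + 6·(5/53) + 8·(2/53) + 10·(1/53) = 56/53.
E[X | Y = 8] = (56/53) / (13/53) = 56/13.

56/13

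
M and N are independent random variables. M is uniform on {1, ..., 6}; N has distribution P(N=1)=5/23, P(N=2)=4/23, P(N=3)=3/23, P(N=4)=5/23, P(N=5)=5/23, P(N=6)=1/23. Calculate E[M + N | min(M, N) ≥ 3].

123/14

P(min(M, N) ≥ 3) = 28/69.
Summing (M+N)·P(x,y) over outcomes with min(M, N) ≥ 3 gives 82/23.
E[M + N | min(M, N) ≥ 3] = (82/23) / (28/69) = 123/14.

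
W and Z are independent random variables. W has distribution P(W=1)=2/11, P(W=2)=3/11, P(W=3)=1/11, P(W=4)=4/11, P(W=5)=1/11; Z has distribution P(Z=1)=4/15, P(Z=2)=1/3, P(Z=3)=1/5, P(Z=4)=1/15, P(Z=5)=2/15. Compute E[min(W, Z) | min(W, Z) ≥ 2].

P(min(W, Z) ≥ 2) = 3/5.
Summing min(W,Z)·P(x,y) over outcomes with min(W, Z) ≥ 2 gives 251/165.
E[min(W, Z) | min(W, Z) ≥ 2] = (251/165) / (3/5) = 251/99.

251/99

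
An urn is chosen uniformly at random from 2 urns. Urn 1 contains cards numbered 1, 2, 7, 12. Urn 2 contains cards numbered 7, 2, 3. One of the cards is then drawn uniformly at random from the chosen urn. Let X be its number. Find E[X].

19/4

E[X | urn 1] = (1+2+7+12)/4 = 11/2.
E[X | urn 2] = (7+2+3)/3 = 4.
E[X] = (1/2)·(11/2) + (1/2)·(4) = 19/4.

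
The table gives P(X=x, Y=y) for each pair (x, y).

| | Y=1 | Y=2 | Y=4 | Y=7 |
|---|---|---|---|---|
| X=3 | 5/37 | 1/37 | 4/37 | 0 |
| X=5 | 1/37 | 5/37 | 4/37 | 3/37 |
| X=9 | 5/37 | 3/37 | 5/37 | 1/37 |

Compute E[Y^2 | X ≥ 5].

P(X ≥ 5) = 27/37.
Σ Y^2·P over the event = 1·(1/37) + 4·(5/37) + 16·(4/37) + 49·(3/37) + 1·(5/37) + 4·(3/37) + 16·(5/37) + 49·(1/37) = 378/37.
E[Y^2 | X ≥ 5] = (378/37) / (27/37) = 14.

14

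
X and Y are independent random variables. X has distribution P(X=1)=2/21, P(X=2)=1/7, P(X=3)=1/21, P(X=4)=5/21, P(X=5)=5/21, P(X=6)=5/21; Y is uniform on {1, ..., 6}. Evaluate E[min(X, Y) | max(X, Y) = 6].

7/2

P(max(X, Y) = 6) = 23/63.
Summing min(X,Y)·P(x,y) over outcomes with max(X, Y) = 6 gives 23/18.
E[min(X, Y) | max(X, Y) = 6] = (23/18) / (23/63) = 7/2.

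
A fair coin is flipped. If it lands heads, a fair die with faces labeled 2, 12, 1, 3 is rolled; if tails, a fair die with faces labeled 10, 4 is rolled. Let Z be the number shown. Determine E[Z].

E[Z | heads] = (2+12+1+3)/4 = 9/2.
E[Z | tails] = (10+4)/2 = 7.
E[Z] = (1/2)·(9/2) + (1/2)·(7) = 23/4.

23/4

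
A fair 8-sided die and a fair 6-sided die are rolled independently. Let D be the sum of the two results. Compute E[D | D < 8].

P(D < 8) = 7/16.
Σ over the event: 2·1/48 + 3·1/24 + 4·1/16 + 5·1/12 + 6·5/48 + 7·1/8 = 7/3.
E[D | D < 8] = (7/3) / (7/16) = 16/3.

16/3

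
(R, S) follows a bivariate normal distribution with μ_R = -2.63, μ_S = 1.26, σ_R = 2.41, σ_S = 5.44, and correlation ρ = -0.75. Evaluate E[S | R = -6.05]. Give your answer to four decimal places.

7.0499

The regression of S on R has slope ρ·σ_S/σ_R and passes through (μ_R, μ_S).
E[S | R=-6.05] = 1.26 + (-0.75)·(5.44/2.41)·(-6.05 − (-2.63)) = 1.26 + (-1.69295)·(-3.42) = 7.0499.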